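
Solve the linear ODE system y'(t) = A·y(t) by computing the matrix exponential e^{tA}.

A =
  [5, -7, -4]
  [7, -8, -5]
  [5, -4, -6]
e^{tA} =
  [-5*t^2*exp(-3*t)/2 + 8*t*exp(-3*t) + exp(-3*t), -5*t^2*exp(-3*t)/2 - 7*t*exp(-3*t), 15*t^2*exp(-3*t)/2 - 4*t*exp(-3*t)]
  [-2*t^2*exp(-3*t) + 7*t*exp(-3*t), -2*t^2*exp(-3*t) - 5*t*exp(-3*t) + exp(-3*t), 6*t^2*exp(-3*t) - 5*t*exp(-3*t)]
  [-3*t^2*exp(-3*t)/2 + 5*t*exp(-3*t), -3*t^2*exp(-3*t)/2 - 4*t*exp(-3*t), 9*t^2*exp(-3*t)/2 - 3*t*exp(-3*t) + exp(-3*t)]

Strategy: write A = P · J · P⁻¹ where J is a Jordan canonical form, so e^{tA} = P · e^{tJ} · P⁻¹, and e^{tJ} can be computed block-by-block.

A has Jordan form
J =
  [-3,  1,  0]
  [ 0, -3,  1]
  [ 0,  0, -3]
(up to reordering of blocks).

Per-block formulas:
  For a 3×3 Jordan block J_3(-3): exp(t · J_3(-3)) = e^(-3t)·(I + t·N + (t^2/2)·N^2), where N is the 3×3 nilpotent shift.

After assembling e^{tJ} and conjugating by P, we get:

e^{tA} =
  [-5*t^2*exp(-3*t)/2 + 8*t*exp(-3*t) + exp(-3*t), -5*t^2*exp(-3*t)/2 - 7*t*exp(-3*t), 15*t^2*exp(-3*t)/2 - 4*t*exp(-3*t)]
  [-2*t^2*exp(-3*t) + 7*t*exp(-3*t), -2*t^2*exp(-3*t) - 5*t*exp(-3*t) + exp(-3*t), 6*t^2*exp(-3*t) - 5*t*exp(-3*t)]
  [-3*t^2*exp(-3*t)/2 + 5*t*exp(-3*t), -3*t^2*exp(-3*t)/2 - 4*t*exp(-3*t), 9*t^2*exp(-3*t)/2 - 3*t*exp(-3*t) + exp(-3*t)]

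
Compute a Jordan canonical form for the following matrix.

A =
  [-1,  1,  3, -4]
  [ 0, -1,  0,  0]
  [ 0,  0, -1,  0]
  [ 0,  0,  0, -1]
J_2(-1) ⊕ J_1(-1) ⊕ J_1(-1)

The characteristic polynomial is
  det(x·I − A) = x^4 + 4*x^3 + 6*x^2 + 4*x + 1 = (x + 1)^4

Eigenvalues and multiplicities (the geometric multiplicity of λ is n − rank(A − λI), which equals the number of Jordan blocks for λ):
  λ = -1: algebraic multiplicity = 4, geometric multiplicity = 3

Determining the block sizes for each eigenvalue:
  λ = -1: 3 blocks summing to 4 forces exactly one block of size 2 and the rest size 1 → block sizes [2, 1, 1]

Assembling the blocks gives a Jordan form
J =
  [-1,  1,  0,  0]
  [ 0, -1,  0,  0]
  [ 0,  0, -1,  0]
  [ 0,  0,  0, -1]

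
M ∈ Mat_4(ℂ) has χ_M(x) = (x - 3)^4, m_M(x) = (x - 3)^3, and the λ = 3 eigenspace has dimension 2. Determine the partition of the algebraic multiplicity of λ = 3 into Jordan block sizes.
Block sizes for λ = 3: [3, 1]

Step 1 — from the characteristic polynomial, algebraic multiplicity of λ = 3 is 4. From dim ker(M − (3)·I) = 2, there are exactly 2 Jordan blocks for λ = 3.
Step 2 — from the minimal polynomial, the factor (x − 3)^3 tells us the largest block for λ = 3 has size 3.
Step 3 — with total size 4, 2 blocks, and largest block 3, the block sizes (in nonincreasing order) are [3, 1].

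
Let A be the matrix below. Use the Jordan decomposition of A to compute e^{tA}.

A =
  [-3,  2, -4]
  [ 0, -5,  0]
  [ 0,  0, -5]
e^{tA} =
  [exp(-3*t), exp(-3*t) - exp(-5*t), -2*exp(-3*t) + 2*exp(-5*t)]
  [0, exp(-5*t), 0]
  [0, 0, exp(-5*t)]

Strategy: write A = P · J · P⁻¹ where J is a Jordan canonical form, so e^{tA} = P · e^{tJ} · P⁻¹, and e^{tJ} can be computed block-by-block.

A has Jordan form
J =
  [-5,  0,  0]
  [ 0, -5,  0]
  [ 0,  0, -3]
(up to reordering of blocks).

Per-block formulas:
  For a 1×1 block at λ = -5: exp(t · [-5]) = [e^(-5t)].
  For a 1×1 block at λ = -3: exp(t · [-3]) = [e^(-3t)].

After assembling e^{tJ} and conjugating by P, we get:

e^{tA} =
  [exp(-3*t), exp(-3*t) - exp(-5*t), -2*exp(-3*t) + 2*exp(-5*t)]
  [0, exp(-5*t), 0]
  [0, 0, exp(-5*t)]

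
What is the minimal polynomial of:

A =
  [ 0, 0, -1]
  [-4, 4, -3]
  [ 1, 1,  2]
x^3 - 6*x^2 + 12*x - 8

The characteristic polynomial is χ_A(x) = (x - 2)^3, so the eigenvalues are known. The minimal polynomial is
  m_A(x) = Π_λ (x − λ)^{k_λ}
where k_λ is the size of the *largest* Jordan block for λ (equivalently, the smallest k with (A − λI)^k v = 0 for every generalised eigenvector v of λ).

  λ = 2: largest Jordan block has size 3, contributing (x − 2)^3

So m_A(x) = (x - 2)^3 = x^3 - 6*x^2 + 12*x - 8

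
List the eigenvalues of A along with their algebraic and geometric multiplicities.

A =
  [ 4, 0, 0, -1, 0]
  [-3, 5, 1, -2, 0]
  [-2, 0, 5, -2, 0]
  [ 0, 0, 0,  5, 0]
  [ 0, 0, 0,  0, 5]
λ = 4: alg = 1, geom = 1; λ = 5: alg = 4, geom = 3

Step 1 — factor the characteristic polynomial to read off the algebraic multiplicities:
  χ_A(x) = (x - 5)^4*(x - 4)

Step 2 — compute geometric multiplicities via the rank-nullity identity g(λ) = n − rank(A − λI):
  rank(A − (4)·I) = 4, so dim ker(A − (4)·I) = n − 4 = 1
  rank(A − (5)·I) = 2, so dim ker(A − (5)·I) = n − 2 = 3

Summary:
  λ = 4: algebraic multiplicity = 1, geometric multiplicity = 1
  λ = 5: algebraic multiplicity = 4, geometric multiplicity = 3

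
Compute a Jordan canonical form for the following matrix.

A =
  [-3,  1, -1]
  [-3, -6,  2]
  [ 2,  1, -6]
J_3(-5)

The characteristic polynomial is
  det(x·I − A) = x^3 + 15*x^2 + 75*x + 125 = (x + 5)^3

Eigenvalues and multiplicities (the geometric multiplicity of λ is n − rank(A − λI), which equals the number of Jordan blocks for λ):
  λ = -5: algebraic multiplicity = 3, geometric multiplicity = 1

Determining the block sizes for each eigenvalue:
  λ = -5: one block (gm = 1), so the single block has size am = 3 → block sizes [3]

Assembling the blocks gives a Jordan form
J =
  [-5,  1,  0]
  [ 0, -5,  1]
  [ 0,  0, -5]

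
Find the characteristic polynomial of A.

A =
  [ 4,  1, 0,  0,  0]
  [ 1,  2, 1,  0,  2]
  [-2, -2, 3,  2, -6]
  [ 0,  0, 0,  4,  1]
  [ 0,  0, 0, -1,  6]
x^5 - 19*x^4 + 142*x^3 - 522*x^2 + 945*x - 675

Expanding det(x·I − A) (e.g. by cofactor expansion or by noting that A is similar to its Jordan form J, which has the same characteristic polynomial as A) gives
  χ_A(x) = x^5 - 19*x^4 + 142*x^3 - 522*x^2 + 945*x - 675
which factors as (x - 5)^2*(x - 3)^3. The eigenvalues (with algebraic multiplicities) are λ = 3 with multiplicity 3, λ = 5 with multiplicity 2.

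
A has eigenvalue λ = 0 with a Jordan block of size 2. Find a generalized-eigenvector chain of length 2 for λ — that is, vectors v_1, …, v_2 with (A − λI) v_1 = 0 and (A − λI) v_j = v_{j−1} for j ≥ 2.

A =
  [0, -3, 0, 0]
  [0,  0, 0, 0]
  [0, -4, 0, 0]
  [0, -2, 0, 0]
A Jordan chain for λ = 0 of length 2:
v_1 = (-3, 0, -4, -2)ᵀ
v_2 = (0, 1, 0, 0)ᵀ

Let N = A − (0)·I. We want v_2 with N^2 v_2 = 0 but N^1 v_2 ≠ 0; then v_{j-1} := N · v_j for j = 2, …, 2.

Pick v_2 = (0, 1, 0, 0)ᵀ.
Then v_1 = N · v_2 = (-3, 0, -4, -2)ᵀ.

Sanity check: (A − (0)·I) v_1 = (0, 0, 0, 0)ᵀ = 0. ✓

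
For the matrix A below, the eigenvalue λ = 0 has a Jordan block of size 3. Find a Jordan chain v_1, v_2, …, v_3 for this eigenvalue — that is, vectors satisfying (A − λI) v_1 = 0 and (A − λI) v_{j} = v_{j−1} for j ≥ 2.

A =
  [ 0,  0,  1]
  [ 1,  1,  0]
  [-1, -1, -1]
A Jordan chain for λ = 0 of length 3:
v_1 = (-1, 1, 0)ᵀ
v_2 = (0, 1, -1)ᵀ
v_3 = (1, 0, 0)ᵀ

Let N = A − (0)·I. We want v_3 with N^3 v_3 = 0 but N^2 v_3 ≠ 0; then v_{j-1} := N · v_j for j = 3, …, 2.

Pick v_3 = (1, 0, 0)ᵀ.
Then v_2 = N · v_3 = (0, 1, -1)ᵀ.
Then v_1 = N · v_2 = (-1, 1, 0)ᵀ.

Sanity check: (A − (0)·I) v_1 = (0, 0, 0)ᵀ = 0. ✓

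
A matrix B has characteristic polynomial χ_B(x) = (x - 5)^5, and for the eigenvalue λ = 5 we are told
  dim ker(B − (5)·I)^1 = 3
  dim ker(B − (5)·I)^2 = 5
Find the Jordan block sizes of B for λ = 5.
Block sizes for λ = 5: [2, 2, 1]

From the dimensions of kernels of powers, the number of Jordan blocks of size at least j is d_j − d_{j−1} where d_j = dim ker(N^j) (with d_0 = 0). Computing the differences gives [3, 2].
The number of blocks of size exactly k is (#blocks of size ≥ k) − (#blocks of size ≥ k + 1), so the partition is: 1 block(s) of size 1, 2 block(s) of size 2.
In nonincreasing order the block sizes are [2, 2, 1].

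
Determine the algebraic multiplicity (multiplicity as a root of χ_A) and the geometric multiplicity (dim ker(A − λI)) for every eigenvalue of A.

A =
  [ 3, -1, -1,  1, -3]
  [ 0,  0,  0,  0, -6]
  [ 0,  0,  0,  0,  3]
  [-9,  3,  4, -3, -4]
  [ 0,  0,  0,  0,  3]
λ = 0: alg = 4, geom = 2; λ = 3: alg = 1, geom = 1

Step 1 — factor the characteristic polynomial to read off the algebraic multiplicities:
  χ_A(x) = x^4*(x - 3)

Step 2 — compute geometric multiplicities via the rank-nullity identity g(λ) = n − rank(A − λI):
  rank(A − (0)·I) = 3, so dim ker(A − (0)·I) = n − 3 = 2
  rank(A − (3)·I) = 4, so dim ker(A − (3)·I) = n − 4 = 1

Summary:
  λ = 0: algebraic multiplicity = 4, geometric multiplicity = 2
  λ = 3: algebraic multiplicity = 1, geometric multiplicity = 1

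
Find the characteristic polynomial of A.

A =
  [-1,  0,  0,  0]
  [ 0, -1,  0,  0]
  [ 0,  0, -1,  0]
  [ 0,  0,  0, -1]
x^4 + 4*x^3 + 6*x^2 + 4*x + 1

Expanding det(x·I − A) (e.g. by cofactor expansion or by noting that A is similar to its Jordan form J, which has the same characteristic polynomial as A) gives
  χ_A(x) = x^4 + 4*x^3 + 6*x^2 + 4*x + 1
which factors as (x + 1)^4. The eigenvalues (with algebraic multiplicities) are λ = -1 with multiplicity 4.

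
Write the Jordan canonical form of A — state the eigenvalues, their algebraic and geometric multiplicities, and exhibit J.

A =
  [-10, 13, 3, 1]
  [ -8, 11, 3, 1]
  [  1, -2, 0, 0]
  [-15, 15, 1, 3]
J_1(-2) ⊕ J_3(2)

The characteristic polynomial is
  det(x·I − A) = x^4 - 4*x^3 + 16*x - 16 = (x - 2)^3*(x + 2)

Eigenvalues and multiplicities (the geometric multiplicity of λ is n − rank(A − λI), which equals the number of Jordan blocks for λ):
  λ = -2: algebraic multiplicity = 1, geometric multiplicity = 1
  λ = 2: algebraic multiplicity = 3, geometric multiplicity = 1

Determining the block sizes for each eigenvalue:
  λ = -2: one block (gm = 1), so the single block has size am = 1 → block sizes [1]
  λ = 2: one block (gm = 1), so the single block has size am = 3 → block sizes [3]

Assembling the blocks gives a Jordan form
J =
  [-2, 0, 0, 0]
  [ 0, 2, 1, 0]
  [ 0, 0, 2, 1]
  [ 0, 0, 0, 2]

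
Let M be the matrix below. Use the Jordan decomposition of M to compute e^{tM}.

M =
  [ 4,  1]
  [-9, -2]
e^{tM} =
  [3*t*exp(t) + exp(t), t*exp(t)]
  [-9*t*exp(t), -3*t*exp(t) + exp(t)]

Strategy: write M = P · J · P⁻¹ where J is a Jordan canonical form, so e^{tM} = P · e^{tJ} · P⁻¹, and e^{tJ} can be computed block-by-block.

M has Jordan form
J =
  [1, 1]
  [0, 1]
(up to reordering of blocks).

Per-block formulas:
  For a 2×2 Jordan block J_2(1): exp(t · J_2(1)) = e^(1t)·(I + t·N), where N is the 2×2 nilpotent shift.

After assembling e^{tJ} and conjugating by P, we get:

e^{tM} =
  [3*t*exp(t) + exp(t), t*exp(t)]
  [-9*t*exp(t), -3*t*exp(t) + exp(t)]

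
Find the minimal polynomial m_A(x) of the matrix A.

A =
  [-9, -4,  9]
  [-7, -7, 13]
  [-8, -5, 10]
x^3 + 6*x^2 + 12*x + 8

The characteristic polynomial is χ_A(x) = (x + 2)^3, so the eigenvalues are known. The minimal polynomial is
  m_A(x) = Π_λ (x − λ)^{k_λ}
where k_λ is the size of the *largest* Jordan block for λ (equivalently, the smallest k with (A − λI)^k v = 0 for every generalised eigenvector v of λ).

  λ = -2: largest Jordan block has size 3, contributing (x + 2)^3

So m_A(x) = (x + 2)^3 = x^3 + 6*x^2 + 12*x + 8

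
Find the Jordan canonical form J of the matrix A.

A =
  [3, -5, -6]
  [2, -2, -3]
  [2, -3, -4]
J_3(-1)

The characteristic polynomial is
  det(x·I − A) = x^3 + 3*x^2 + 3*x + 1 = (x + 1)^3

Eigenvalues and multiplicities (the geometric multiplicity of λ is n − rank(A − λI), which equals the number of Jordan blocks for λ):
  λ = -1: algebraic multiplicity = 3, geometric multiplicity = 1

Determining the block sizes for each eigenvalue:
  λ = -1: one block (gm = 1), so the single block has size am = 3 → block sizes [3]

Assembling the blocks gives a Jordan form
J =
  [-1,  1,  0]
  [ 0, -1,  1]
  [ 0,  0, -1]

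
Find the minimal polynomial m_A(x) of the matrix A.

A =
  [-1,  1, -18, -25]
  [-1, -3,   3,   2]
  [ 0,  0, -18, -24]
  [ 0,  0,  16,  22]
x^4 - 24*x^2 - 64*x - 48

The characteristic polynomial is χ_A(x) = (x - 6)*(x + 2)^3, so the eigenvalues are known. The minimal polynomial is
  m_A(x) = Π_λ (x − λ)^{k_λ}
where k_λ is the size of the *largest* Jordan block for λ (equivalently, the smallest k with (A − λI)^k v = 0 for every generalised eigenvector v of λ).

  λ = -2: largest Jordan block has size 3, contributing (x + 2)^3
  λ = 6: largest Jordan block has size 1, contributing (x − 6)

So m_A(x) = (x - 6)*(x + 2)^3 = x^4 - 24*x^2 - 64*x - 48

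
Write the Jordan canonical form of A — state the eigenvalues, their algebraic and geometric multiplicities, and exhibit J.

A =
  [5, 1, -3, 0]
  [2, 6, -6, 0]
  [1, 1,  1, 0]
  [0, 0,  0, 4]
J_2(4) ⊕ J_1(4) ⊕ J_1(4)

The characteristic polynomial is
  det(x·I − A) = x^4 - 16*x^3 + 96*x^2 - 256*x + 256 = (x - 4)^4

Eigenvalues and multiplicities (the geometric multiplicity of λ is n − rank(A − λI), which equals the number of Jordan blocks for λ):
  λ = 4: algebraic multiplicity = 4, geometric multiplicity = 3

Determining the block sizes for each eigenvalue:
  λ = 4: 3 blocks summing to 4 forces exactly one block of size 2 and the rest size 1 → block sizes [2, 1, 1]

Assembling the blocks gives a Jordan form
J =
  [4, 1, 0, 0]
  [0, 4, 0, 0]
  [0, 0, 4, 0]
  [0, 0, 0, 4]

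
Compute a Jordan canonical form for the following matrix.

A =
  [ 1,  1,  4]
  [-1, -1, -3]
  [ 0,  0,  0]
J_3(0)

The characteristic polynomial is
  det(x·I − A) = x^3

Eigenvalues and multiplicities (the geometric multiplicity of λ is n − rank(A − λI), which equals the number of Jordan blocks for λ):
  λ = 0: algebraic multiplicity = 3, geometric multiplicity = 1

Determining the block sizes for each eigenvalue:
  λ = 0: one block (gm = 1), so the single block has size am = 3 → block sizes [3]

Assembling the blocks gives a Jordan form
J =
  [0, 1, 0]
  [0, 0, 1]
  [0, 0, 0]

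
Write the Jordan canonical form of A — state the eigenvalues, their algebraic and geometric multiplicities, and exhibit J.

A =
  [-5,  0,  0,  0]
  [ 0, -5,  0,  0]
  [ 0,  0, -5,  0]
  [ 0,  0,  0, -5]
J_1(-5) ⊕ J_1(-5) ⊕ J_1(-5) ⊕ J_1(-5)

The characteristic polynomial is
  det(x·I − A) = x^4 + 20*x^3 + 150*x^2 + 500*x + 625 = (x + 5)^4

Eigenvalues and multiplicities (the geometric multiplicity of λ is n − rank(A − λI), which equals the number of Jordan blocks for λ):
  λ = -5: algebraic multiplicity = 4, geometric multiplicity = 4

Determining the block sizes for each eigenvalue:
  λ = -5: gm = am = 4, so every block has size 1 → block sizes [1, 1, 1, 1]

Assembling the blocks gives a Jordan form
J =
  [-5,  0,  0,  0]
  [ 0, -5,  0,  0]
  [ 0,  0, -5,  0]
  [ 0,  0,  0, -5]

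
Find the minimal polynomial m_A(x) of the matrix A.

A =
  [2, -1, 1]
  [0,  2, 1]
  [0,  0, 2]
x^3 - 6*x^2 + 12*x - 8

The characteristic polynomial is χ_A(x) = (x - 2)^3, so the eigenvalues are known. The minimal polynomial is
  m_A(x) = Π_λ (x − λ)^{k_λ}
where k_λ is the size of the *largest* Jordan block for λ (equivalently, the smallest k with (A − λI)^k v = 0 for every generalised eigenvector v of λ).

  λ = 2: largest Jordan block has size 3, contributing (x − 2)^3

So m_A(x) = (x - 2)^3 = x^3 - 6*x^2 + 12*x - 8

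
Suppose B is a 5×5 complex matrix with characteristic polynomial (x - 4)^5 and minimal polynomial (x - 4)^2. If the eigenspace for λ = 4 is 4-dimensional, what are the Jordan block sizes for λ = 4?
Block sizes for λ = 4: [2, 1, 1, 1]

Step 1 — from the characteristic polynomial, algebraic multiplicity of λ = 4 is 5. From dim ker(B − (4)·I) = 4, there are exactly 4 Jordan blocks for λ = 4.
Step 2 — from the minimal polynomial, the factor (x − 4)^2 tells us the largest block for λ = 4 has size 2.
Step 3 — with total size 5, 4 blocks, and largest block 2, the block sizes (in nonincreasing order) are [2, 1, 1, 1].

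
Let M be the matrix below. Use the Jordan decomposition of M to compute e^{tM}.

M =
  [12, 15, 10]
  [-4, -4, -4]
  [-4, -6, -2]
e^{tM} =
  [10*t*exp(2*t) + exp(2*t), 15*t*exp(2*t), 10*t*exp(2*t)]
  [-4*t*exp(2*t), -6*t*exp(2*t) + exp(2*t), -4*t*exp(2*t)]
  [-4*t*exp(2*t), -6*t*exp(2*t), -4*t*exp(2*t) + exp(2*t)]

Strategy: write M = P · J · P⁻¹ where J is a Jordan canonical form, so e^{tM} = P · e^{tJ} · P⁻¹, and e^{tJ} can be computed block-by-block.

M has Jordan form
J =
  [2, 1, 0]
  [0, 2, 0]
  [0, 0, 2]
(up to reordering of blocks).

Per-block formulas:
  For a 1×1 block at λ = 2: exp(t · [2]) = [e^(2t)].
  For a 2×2 Jordan block J_2(2): exp(t · J_2(2)) = e^(2t)·(I + t·N), where N is the 2×2 nilpotent shift.

After assembling e^{tJ} and conjugating by P, we get:

e^{tM} =
  [10*t*exp(2*t) + exp(2*t), 15*t*exp(2*t), 10*t*exp(2*t)]
  [-4*t*exp(2*t), -6*t*exp(2*t) + exp(2*t), -4*t*exp(2*t)]
  [-4*t*exp(2*t), -6*t*exp(2*t), -4*t*exp(2*t) + exp(2*t)]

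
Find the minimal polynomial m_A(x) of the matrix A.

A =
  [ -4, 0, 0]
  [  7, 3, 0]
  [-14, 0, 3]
x^2 + x - 12

The characteristic polynomial is χ_A(x) = (x - 3)^2*(x + 4), so the eigenvalues are known. The minimal polynomial is
  m_A(x) = Π_λ (x − λ)^{k_λ}
where k_λ is the size of the *largest* Jordan block for λ (equivalently, the smallest k with (A − λI)^k v = 0 for every generalised eigenvector v of λ).

  λ = -4: largest Jordan block has size 1, contributing (x + 4)
  λ = 3: largest Jordan block has size 1, contributing (x − 3)

So m_A(x) = (x - 3)*(x + 4) = x^2 + x - 12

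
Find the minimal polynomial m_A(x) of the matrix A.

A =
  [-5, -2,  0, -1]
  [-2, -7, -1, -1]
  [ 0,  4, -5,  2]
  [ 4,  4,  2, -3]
x^2 + 10*x + 25

The characteristic polynomial is χ_A(x) = (x + 5)^4, so the eigenvalues are known. The minimal polynomial is
  m_A(x) = Π_λ (x − λ)^{k_λ}
where k_λ is the size of the *largest* Jordan block for λ (equivalently, the smallest k with (A − λI)^k v = 0 for every generalised eigenvector v of λ).

  λ = -5: largest Jordan block has size 2, contributing (x + 5)^2

So m_A(x) = (x + 5)^2 = x^2 + 10*x + 25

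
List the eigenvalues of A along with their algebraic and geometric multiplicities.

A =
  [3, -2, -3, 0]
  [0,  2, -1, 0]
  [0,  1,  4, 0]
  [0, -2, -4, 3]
λ = 3: alg = 4, geom = 2

Step 1 — factor the characteristic polynomial to read off the algebraic multiplicities:
  χ_A(x) = (x - 3)^4

Step 2 — compute geometric multiplicities via the rank-nullity identity g(λ) = n − rank(A − λI):
  rank(A − (3)·I) = 2, so dim ker(A − (3)·I) = n − 2 = 2

Summary:
  λ = 3: algebraic multiplicity = 4, geometric multiplicity = 2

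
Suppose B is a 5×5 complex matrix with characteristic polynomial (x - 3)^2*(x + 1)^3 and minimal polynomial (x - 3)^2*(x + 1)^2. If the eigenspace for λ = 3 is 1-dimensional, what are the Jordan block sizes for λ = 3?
Block sizes for λ = 3: [2]

Step 1 — from the characteristic polynomial, algebraic multiplicity of λ = 3 is 2. From dim ker(B − (3)·I) = 1, there are exactly 1 Jordan blocks for λ = 3.
Step 2 — from the minimal polynomial, the factor (x − 3)^2 tells us the largest block for λ = 3 has size 2.
Step 3 — with total size 2, 1 blocks, and largest block 2, the block sizes (in nonincreasing order) are [2].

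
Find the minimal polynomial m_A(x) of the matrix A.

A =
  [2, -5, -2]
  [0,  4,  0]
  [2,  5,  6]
x^2 - 8*x + 16

The characteristic polynomial is χ_A(x) = (x - 4)^3, so the eigenvalues are known. The minimal polynomial is
  m_A(x) = Π_λ (x − λ)^{k_λ}
where k_λ is the size of the *largest* Jordan block for λ (equivalently, the smallest k with (A − λI)^k v = 0 for every generalised eigenvector v of λ).

  λ = 4: largest Jordan block has size 2, contributing (x − 4)^2

So m_A(x) = (x - 4)^2 = x^2 - 8*x + 16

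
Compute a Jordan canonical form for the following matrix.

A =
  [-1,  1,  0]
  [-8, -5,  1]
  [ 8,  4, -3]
J_3(-3)

The characteristic polynomial is
  det(x·I − A) = x^3 + 9*x^2 + 27*x + 27 = (x + 3)^3

Eigenvalues and multiplicities (the geometric multiplicity of λ is n − rank(A − λI), which equals the number of Jordan blocks for λ):
  λ = -3: algebraic multiplicity = 3, geometric multiplicity = 1

Determining the block sizes for each eigenvalue:
  λ = -3: one block (gm = 1), so the single block has size am = 3 → block sizes [3]

Assembling the blocks gives a Jordan form
J =
  [-3,  1,  0]
  [ 0, -3,  1]
  [ 0,  0, -3]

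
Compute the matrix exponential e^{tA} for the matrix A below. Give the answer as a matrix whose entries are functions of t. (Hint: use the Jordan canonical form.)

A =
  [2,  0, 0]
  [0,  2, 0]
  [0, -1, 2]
e^{tA} =
  [exp(2*t), 0, 0]
  [0, exp(2*t), 0]
  [0, -t*exp(2*t), exp(2*t)]

Strategy: write A = P · J · P⁻¹ where J is a Jordan canonical form, so e^{tA} = P · e^{tJ} · P⁻¹, and e^{tJ} can be computed block-by-block.

A has Jordan form
J =
  [2, 1, 0]
  [0, 2, 0]
  [0, 0, 2]
(up to reordering of blocks).

Per-block formulas:
  For a 1×1 block at λ = 2: exp(t · [2]) = [e^(2t)].
  For a 2×2 Jordan block J_2(2): exp(t · J_2(2)) = e^(2t)·(I + t·N), where N is the 2×2 nilpotent shift.

After assembling e^{tJ} and conjugating by P, we get:

e^{tA} =
  [exp(2*t), 0, 0]
  [0, exp(2*t), 0]
  [0, -t*exp(2*t), exp(2*t)]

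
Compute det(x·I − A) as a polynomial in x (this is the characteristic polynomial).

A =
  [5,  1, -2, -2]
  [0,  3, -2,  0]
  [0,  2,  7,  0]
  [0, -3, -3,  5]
x^4 - 20*x^3 + 150*x^2 - 500*x + 625

Expanding det(x·I − A) (e.g. by cofactor expansion or by noting that A is similar to its Jordan form J, which has the same characteristic polynomial as A) gives
  χ_A(x) = x^4 - 20*x^3 + 150*x^2 - 500*x + 625
which factors as (x - 5)^4. The eigenvalues (with algebraic multiplicities) are λ = 5 with multiplicity 4.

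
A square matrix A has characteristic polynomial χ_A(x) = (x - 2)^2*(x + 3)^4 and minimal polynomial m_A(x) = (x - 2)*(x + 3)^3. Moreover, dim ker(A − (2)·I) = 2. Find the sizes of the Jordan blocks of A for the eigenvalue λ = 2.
Block sizes for λ = 2: [1, 1]

Step 1 — from the characteristic polynomial, algebraic multiplicity of λ = 2 is 2. From dim ker(A − (2)·I) = 2, there are exactly 2 Jordan blocks for λ = 2.
Step 2 — from the minimal polynomial, the factor (x − 2) tells us the largest block for λ = 2 has size 1.
Step 3 — with total size 2, 2 blocks, and largest block 1, the block sizes (in nonincreasing order) are [1, 1].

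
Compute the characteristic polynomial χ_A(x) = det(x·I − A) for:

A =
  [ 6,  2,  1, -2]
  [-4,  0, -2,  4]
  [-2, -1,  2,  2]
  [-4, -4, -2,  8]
x^4 - 16*x^3 + 96*x^2 - 256*x + 256

Expanding det(x·I − A) (e.g. by cofactor expansion or by noting that A is similar to its Jordan form J, which has the same characteristic polynomial as A) gives
  χ_A(x) = x^4 - 16*x^3 + 96*x^2 - 256*x + 256
which factors as (x - 4)^4. The eigenvalues (with algebraic multiplicities) are λ = 4 with multiplicity 4.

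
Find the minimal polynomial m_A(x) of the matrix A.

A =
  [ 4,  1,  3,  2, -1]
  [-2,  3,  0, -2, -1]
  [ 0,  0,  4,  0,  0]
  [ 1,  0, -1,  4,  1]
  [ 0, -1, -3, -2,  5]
x^3 - 12*x^2 + 48*x - 64

The characteristic polynomial is χ_A(x) = (x - 4)^5, so the eigenvalues are known. The minimal polynomial is
  m_A(x) = Π_λ (x − λ)^{k_λ}
where k_λ is the size of the *largest* Jordan block for λ (equivalently, the smallest k with (A − λI)^k v = 0 for every generalised eigenvector v of λ).

  λ = 4: largest Jordan block has size 3, contributing (x − 4)^3

So m_A(x) = (x - 4)^3 = x^3 - 12*x^2 + 48*x - 64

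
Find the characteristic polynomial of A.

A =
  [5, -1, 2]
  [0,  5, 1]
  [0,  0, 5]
x^3 - 15*x^2 + 75*x - 125

Expanding det(x·I − A) (e.g. by cofactor expansion or by noting that A is similar to its Jordan form J, which has the same characteristic polynomial as A) gives
  χ_A(x) = x^3 - 15*x^2 + 75*x - 125
which factors as (x - 5)^3. The eigenvalues (with algebraic multiplicities) are λ = 5 with multiplicity 3.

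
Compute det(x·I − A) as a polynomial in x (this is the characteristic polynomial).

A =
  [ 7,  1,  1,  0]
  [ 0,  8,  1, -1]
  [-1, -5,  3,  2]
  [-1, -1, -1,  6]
x^4 - 24*x^3 + 216*x^2 - 864*x + 1296

Expanding det(x·I − A) (e.g. by cofactor expansion or by noting that A is similar to its Jordan form J, which has the same characteristic polynomial as A) gives
  χ_A(x) = x^4 - 24*x^3 + 216*x^2 - 864*x + 1296
which factors as (x - 6)^4. The eigenvalues (with algebraic multiplicities) are λ = 6 with multiplicity 4.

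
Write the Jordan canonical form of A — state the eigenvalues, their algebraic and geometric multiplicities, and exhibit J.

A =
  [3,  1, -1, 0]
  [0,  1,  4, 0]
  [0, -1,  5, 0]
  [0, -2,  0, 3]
J_3(3) ⊕ J_1(3)

The characteristic polynomial is
  det(x·I − A) = x^4 - 12*x^3 + 54*x^2 - 108*x + 81 = (x - 3)^4

Eigenvalues and multiplicities (the geometric multiplicity of λ is n − rank(A − λI), which equals the number of Jordan blocks for λ):
  λ = 3: algebraic multiplicity = 4, geometric multiplicity = 2

Determining the block sizes for each eigenvalue:
  λ = 3: with am = 4 and gm = 2, the partition is not yet determined (e.g. several partitions of 4 into 2 parts exist). Let N = A − (3)·I. Computing rank(N^1) = 2, rank(N^2) = 1, rank(N^3) = 0; the number of blocks of size ≥ j is rank(N^{j−1}) − rank(N^j), giving [2, 1, 1]. So we have 1 block(s) of size 3, 1 block(s) of size 1 → block sizes [3, 1]

Assembling the blocks gives a Jordan form
J =
  [3, 1, 0, 0]
  [0, 3, 1, 0]
  [0, 0, 3, 0]
  [0, 0, 0, 3]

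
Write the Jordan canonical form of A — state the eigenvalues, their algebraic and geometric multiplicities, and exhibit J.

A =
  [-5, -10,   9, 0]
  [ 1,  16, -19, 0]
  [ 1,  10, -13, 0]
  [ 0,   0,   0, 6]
J_2(-4) ⊕ J_1(6) ⊕ J_1(6)

The characteristic polynomial is
  det(x·I − A) = x^4 - 4*x^3 - 44*x^2 + 96*x + 576 = (x - 6)^2*(x + 4)^2

Eigenvalues and multiplicities (the geometric multiplicity of λ is n − rank(A − λI), which equals the number of Jordan blocks for λ):
  λ = -4: algebraic multiplicity = 2, geometric multiplicity = 1
  λ = 6: algebraic multiplicity = 2, geometric multiplicity = 2

Determining the block sizes for each eigenvalue:
  λ = -4: one block (gm = 1), so the single block has size am = 2 → block sizes [2]
  λ = 6: gm = am = 2, so every block has size 1 → block sizes [1, 1]

Assembling the blocks gives a Jordan form
J =
  [-4,  1, 0, 0]
  [ 0, -4, 0, 0]
  [ 0,  0, 6, 0]
  [ 0,  0, 0, 6]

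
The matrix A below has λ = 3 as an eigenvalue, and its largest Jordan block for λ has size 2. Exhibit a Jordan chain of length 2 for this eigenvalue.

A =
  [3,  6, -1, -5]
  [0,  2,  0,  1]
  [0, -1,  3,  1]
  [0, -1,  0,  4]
A Jordan chain for λ = 3 of length 2:
v_1 = (6, -1, -1, -1)ᵀ
v_2 = (0, 1, 0, 0)ᵀ

Let N = A − (3)·I. We want v_2 with N^2 v_2 = 0 but N^1 v_2 ≠ 0; then v_{j-1} := N · v_j for j = 2, …, 2.

Pick v_2 = (0, 1, 0, 0)ᵀ.
Then v_1 = N · v_2 = (6, -1, -1, -1)ᵀ.

Sanity check: (A − (3)·I) v_1 = (0, 0, 0, 0)ᵀ = 0. ✓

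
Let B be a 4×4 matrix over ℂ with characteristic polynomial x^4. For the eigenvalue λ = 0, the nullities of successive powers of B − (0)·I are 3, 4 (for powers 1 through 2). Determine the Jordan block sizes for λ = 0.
Block sizes for λ = 0: [2, 1, 1]

From the dimensions of kernels of powers, the number of Jordan blocks of size at least j is d_j − d_{j−1} where d_j = dim ker(N^j) (with d_0 = 0). Computing the differences gives [3, 1].
The number of blocks of size exactly k is (#blocks of size ≥ k) − (#blocks of size ≥ k + 1), so the partition is: 2 block(s) of size 1, 1 block(s) of size 2.
In nonincreasing order the block sizes are [2, 1, 1].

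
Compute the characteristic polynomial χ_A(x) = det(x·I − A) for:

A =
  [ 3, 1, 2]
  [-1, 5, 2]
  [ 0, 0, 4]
x^3 - 12*x^2 + 48*x - 64

Expanding det(x·I − A) (e.g. by cofactor expansion or by noting that A is similar to its Jordan form J, which has the same characteristic polynomial as A) gives
  χ_A(x) = x^3 - 12*x^2 + 48*x - 64
which factors as (x - 4)^3. The eigenvalues (with algebraic multiplicities) are λ = 4 with multiplicity 3.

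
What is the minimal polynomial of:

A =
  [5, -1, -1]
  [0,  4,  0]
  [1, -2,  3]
x^3 - 12*x^2 + 48*x - 64

The characteristic polynomial is χ_A(x) = (x - 4)^3, so the eigenvalues are known. The minimal polynomial is
  m_A(x) = Π_λ (x − λ)^{k_λ}
where k_λ is the size of the *largest* Jordan block for λ (equivalently, the smallest k with (A − λI)^k v = 0 for every generalised eigenvector v of λ).

  λ = 4: largest Jordan block has size 3, contributing (x − 4)^3

So m_A(x) = (x - 4)^3 = x^3 - 12*x^2 + 48*x - 64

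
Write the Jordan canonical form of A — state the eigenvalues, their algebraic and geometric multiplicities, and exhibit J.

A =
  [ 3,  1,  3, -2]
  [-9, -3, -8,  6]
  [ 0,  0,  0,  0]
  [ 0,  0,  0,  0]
J_3(0) ⊕ J_1(0)

The characteristic polynomial is
  det(x·I − A) = x^4

Eigenvalues and multiplicities (the geometric multiplicity of λ is n − rank(A − λI), which equals the number of Jordan blocks for λ):
  λ = 0: algebraic multiplicity = 4, geometric multiplicity = 2

Determining the block sizes for each eigenvalue:
  λ = 0: with am = 4 and gm = 2, the partition is not yet determined (e.g. several partitions of 4 into 2 parts exist). Let N = A − (0)·I. Computing rank(N^1) = 2, rank(N^2) = 1, rank(N^3) = 0; the number of blocks of size ≥ j is rank(N^{j−1}) − rank(N^j), giving [2, 1, 1]. So we have 1 block(s) of size 3, 1 block(s) of size 1 → block sizes [3, 1]

Assembling the blocks gives a Jordan form
J =
  [0, 1, 0, 0]
  [0, 0, 1, 0]
  [0, 0, 0, 0]
  [0, 0, 0, 0]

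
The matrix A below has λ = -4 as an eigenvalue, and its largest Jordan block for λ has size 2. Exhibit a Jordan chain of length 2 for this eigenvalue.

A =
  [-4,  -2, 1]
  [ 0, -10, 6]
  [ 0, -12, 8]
A Jordan chain for λ = -4 of length 2:
v_1 = (-1, 0, 0)ᵀ
v_2 = (0, 1, 1)ᵀ

Let N = A − (-4)·I. We want v_2 with N^2 v_2 = 0 but N^1 v_2 ≠ 0; then v_{j-1} := N · v_j for j = 2, …, 2.

Pick v_2 = (0, 1, 1)ᵀ.
Then v_1 = N · v_2 = (-1, 0, 0)ᵀ.

Sanity check: (A − (-4)·I) v_1 = (0, 0, 0)ᵀ = 0. ✓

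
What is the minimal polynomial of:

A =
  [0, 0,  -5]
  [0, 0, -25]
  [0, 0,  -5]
x^2 + 5*x

The characteristic polynomial is χ_A(x) = x^2*(x + 5), so the eigenvalues are known. The minimal polynomial is
  m_A(x) = Π_λ (x − λ)^{k_λ}
where k_λ is the size of the *largest* Jordan block for λ (equivalently, the smallest k with (A − λI)^k v = 0 for every generalised eigenvector v of λ).

  λ = -5: largest Jordan block has size 1, contributing (x + 5)
  λ = 0: largest Jordan block has size 1, contributing (x − 0)

So m_A(x) = x*(x + 5) = x^2 + 5*x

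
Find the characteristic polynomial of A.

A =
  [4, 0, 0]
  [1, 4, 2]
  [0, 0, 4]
x^3 - 12*x^2 + 48*x - 64

Expanding det(x·I − A) (e.g. by cofactor expansion or by noting that A is similar to its Jordan form J, which has the same characteristic polynomial as A) gives
  χ_A(x) = x^3 - 12*x^2 + 48*x - 64
which factors as (x - 4)^3. The eigenvalues (with algebraic multiplicities) are λ = 4 with multiplicity 3.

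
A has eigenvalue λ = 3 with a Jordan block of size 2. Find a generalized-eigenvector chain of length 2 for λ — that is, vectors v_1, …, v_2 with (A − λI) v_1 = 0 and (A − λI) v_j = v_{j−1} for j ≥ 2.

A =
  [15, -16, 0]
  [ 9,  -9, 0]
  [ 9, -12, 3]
A Jordan chain for λ = 3 of length 2:
v_1 = (12, 9, 9)ᵀ
v_2 = (1, 0, 0)ᵀ

Let N = A − (3)·I. We want v_2 with N^2 v_2 = 0 but N^1 v_2 ≠ 0; then v_{j-1} := N · v_j for j = 2, …, 2.

Pick v_2 = (1, 0, 0)ᵀ.
Then v_1 = N · v_2 = (12, 9, 9)ᵀ.

Sanity check: (A − (3)·I) v_1 = (0, 0, 0)ᵀ = 0. ✓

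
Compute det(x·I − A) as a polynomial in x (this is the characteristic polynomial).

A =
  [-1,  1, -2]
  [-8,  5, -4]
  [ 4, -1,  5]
x^3 - 9*x^2 + 27*x - 27

Expanding det(x·I − A) (e.g. by cofactor expansion or by noting that A is similar to its Jordan form J, which has the same characteristic polynomial as A) gives
  χ_A(x) = x^3 - 9*x^2 + 27*x - 27
which factors as (x - 3)^3. The eigenvalues (with algebraic multiplicities) are λ = 3 with multiplicity 3.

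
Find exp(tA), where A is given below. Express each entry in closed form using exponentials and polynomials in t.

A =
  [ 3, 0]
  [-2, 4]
e^{tA} =
  [exp(3*t), 0]
  [-2*exp(4*t) + 2*exp(3*t), exp(4*t)]

Strategy: write A = P · J · P⁻¹ where J is a Jordan canonical form, so e^{tA} = P · e^{tJ} · P⁻¹, and e^{tJ} can be computed block-by-block.

A has Jordan form
J =
  [3, 0]
  [0, 4]
(up to reordering of blocks).

Per-block formulas:
  For a 1×1 block at λ = 4: exp(t · [4]) = [e^(4t)].
  For a 1×1 block at λ = 3: exp(t · [3]) = [e^(3t)].

After assembling e^{tJ} and conjugating by P, we get:

e^{tA} =
  [exp(3*t), 0]
  [-2*exp(4*t) + 2*exp(3*t), exp(4*t)]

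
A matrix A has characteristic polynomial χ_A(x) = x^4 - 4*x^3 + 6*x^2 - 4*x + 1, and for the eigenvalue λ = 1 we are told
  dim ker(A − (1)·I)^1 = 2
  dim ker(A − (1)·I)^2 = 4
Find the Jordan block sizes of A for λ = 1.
Block sizes for λ = 1: [2, 2]

From the dimensions of kernels of powers, the number of Jordan blocks of size at least j is d_j − d_{j−1} where d_j = dim ker(N^j) (with d_0 = 0). Computing the differences gives [2, 2].
The number of blocks of size exactly k is (#blocks of size ≥ k) − (#blocks of size ≥ k + 1), so the partition is: 2 block(s) of size 2.
In nonincreasing order the block sizes are [2, 2].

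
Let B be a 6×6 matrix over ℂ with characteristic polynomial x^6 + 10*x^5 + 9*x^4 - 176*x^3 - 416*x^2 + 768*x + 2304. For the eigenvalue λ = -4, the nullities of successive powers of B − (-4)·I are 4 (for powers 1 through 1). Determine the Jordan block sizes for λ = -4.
Block sizes for λ = -4: [1, 1, 1, 1]

From the dimensions of kernels of powers, the number of Jordan blocks of size at least j is d_j − d_{j−1} where d_j = dim ker(N^j) (with d_0 = 0). Computing the differences gives [4].
The number of blocks of size exactly k is (#blocks of size ≥ k) − (#blocks of size ≥ k + 1), so the partition is: 4 block(s) of size 1.
In nonincreasing order the block sizes are [1, 1, 1, 1].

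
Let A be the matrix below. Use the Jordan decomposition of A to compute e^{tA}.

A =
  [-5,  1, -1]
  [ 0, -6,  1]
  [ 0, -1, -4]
e^{tA} =
  [exp(-5*t), t*exp(-5*t), -t*exp(-5*t)]
  [0, -t*exp(-5*t) + exp(-5*t), t*exp(-5*t)]
  [0, -t*exp(-5*t), t*exp(-5*t) + exp(-5*t)]

Strategy: write A = P · J · P⁻¹ where J is a Jordan canonical form, so e^{tA} = P · e^{tJ} · P⁻¹, and e^{tJ} can be computed block-by-block.

A has Jordan form
J =
  [-5,  1,  0]
  [ 0, -5,  0]
  [ 0,  0, -5]
(up to reordering of blocks).

Per-block formulas:
  For a 2×2 Jordan block J_2(-5): exp(t · J_2(-5)) = e^(-5t)·(I + t·N), where N is the 2×2 nilpotent shift.
  For a 1×1 block at λ = -5: exp(t · [-5]) = [e^(-5t)].

After assembling e^{tJ} and conjugating by P, we get:

e^{tA} =
  [exp(-5*t), t*exp(-5*t), -t*exp(-5*t)]
  [0, -t*exp(-5*t) + exp(-5*t), t*exp(-5*t)]
  [0, -t*exp(-5*t), t*exp(-5*t) + exp(-5*t)]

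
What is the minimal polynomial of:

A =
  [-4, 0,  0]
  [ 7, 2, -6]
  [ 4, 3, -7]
x^3 + 9*x^2 + 24*x + 16

The characteristic polynomial is χ_A(x) = (x + 1)*(x + 4)^2, so the eigenvalues are known. The minimal polynomial is
  m_A(x) = Π_λ (x − λ)^{k_λ}
where k_λ is the size of the *largest* Jordan block for λ (equivalently, the smallest k with (A − λI)^k v = 0 for every generalised eigenvector v of λ).

  λ = -4: largest Jordan block has size 2, contributing (x + 4)^2
  λ = -1: largest Jordan block has size 1, contributing (x + 1)

So m_A(x) = (x + 1)*(x + 4)^2 = x^3 + 9*x^2 + 24*x + 16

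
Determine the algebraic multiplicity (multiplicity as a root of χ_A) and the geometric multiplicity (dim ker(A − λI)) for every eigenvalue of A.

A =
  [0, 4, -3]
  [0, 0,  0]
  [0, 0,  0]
λ = 0: alg = 3, geom = 2

Step 1 — factor the characteristic polynomial to read off the algebraic multiplicities:
  χ_A(x) = x^3

Step 2 — compute geometric multiplicities via the rank-nullity identity g(λ) = n − rank(A − λI):
  rank(A − (0)·I) = 1, so dim ker(A − (0)·I) = n − 1 = 2

Summary:
  λ = 0: algebraic multiplicity = 3, geometric multiplicity = 2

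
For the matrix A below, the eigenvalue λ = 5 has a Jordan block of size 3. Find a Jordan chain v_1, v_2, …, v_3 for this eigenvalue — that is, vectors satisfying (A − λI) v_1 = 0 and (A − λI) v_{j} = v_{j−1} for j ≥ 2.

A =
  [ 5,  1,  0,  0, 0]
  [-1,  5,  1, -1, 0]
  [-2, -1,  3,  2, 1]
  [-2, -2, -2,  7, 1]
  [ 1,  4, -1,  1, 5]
A Jordan chain for λ = 5 of length 3:
v_1 = (-1, 0, 2, 3, -4)ᵀ
v_2 = (0, -1, -2, -2, 1)ᵀ
v_3 = (1, 0, 0, 0, 0)ᵀ

Let N = A − (5)·I. We want v_3 with N^3 v_3 = 0 but N^2 v_3 ≠ 0; then v_{j-1} := N · v_j for j = 3, …, 2.

Pick v_3 = (1, 0, 0, 0, 0)ᵀ.
Then v_2 = N · v_3 = (0, -1, -2, -2, 1)ᵀ.
Then v_1 = N · v_2 = (-1, 0, 2, 3, -4)ᵀ.

Sanity check: (A − (5)·I) v_1 = (0, 0, 0, 0, 0)ᵀ = 0. ✓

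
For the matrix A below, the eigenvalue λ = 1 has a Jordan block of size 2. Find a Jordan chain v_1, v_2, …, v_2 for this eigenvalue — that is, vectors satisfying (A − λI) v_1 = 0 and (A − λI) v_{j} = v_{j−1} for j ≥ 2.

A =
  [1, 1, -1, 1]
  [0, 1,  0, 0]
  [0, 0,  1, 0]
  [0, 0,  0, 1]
A Jordan chain for λ = 1 of length 2:
v_1 = (1, 0, 0, 0)ᵀ
v_2 = (0, 1, 0, 0)ᵀ

Let N = A − (1)·I. We want v_2 with N^2 v_2 = 0 but N^1 v_2 ≠ 0; then v_{j-1} := N · v_j for j = 2, …, 2.

Pick v_2 = (0, 1, 0, 0)ᵀ.
Then v_1 = N · v_2 = (1, 0, 0, 0)ᵀ.

Sanity check: (A − (1)·I) v_1 = (0, 0, 0, 0)ᵀ = 0. ✓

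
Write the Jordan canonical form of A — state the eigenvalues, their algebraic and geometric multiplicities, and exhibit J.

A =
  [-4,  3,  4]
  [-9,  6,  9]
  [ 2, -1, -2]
J_3(0)

The characteristic polynomial is
  det(x·I − A) = x^3

Eigenvalues and multiplicities (the geometric multiplicity of λ is n − rank(A − λI), which equals the number of Jordan blocks for λ):
  λ = 0: algebraic multiplicity = 3, geometric multiplicity = 1

Determining the block sizes for each eigenvalue:
  λ = 0: one block (gm = 1), so the single block has size am = 3 → block sizes [3]

Assembling the blocks gives a Jordan form
J =
  [0, 1, 0]
  [0, 0, 1]
  [0, 0, 0]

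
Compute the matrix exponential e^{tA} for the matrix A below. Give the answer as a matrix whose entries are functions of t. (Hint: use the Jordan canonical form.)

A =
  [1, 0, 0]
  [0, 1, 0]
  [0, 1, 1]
e^{tA} =
  [exp(t), 0, 0]
  [0, exp(t), 0]
  [0, t*exp(t), exp(t)]

Strategy: write A = P · J · P⁻¹ where J is a Jordan canonical form, so e^{tA} = P · e^{tJ} · P⁻¹, and e^{tJ} can be computed block-by-block.

A has Jordan form
J =
  [1, 1, 0]
  [0, 1, 0]
  [0, 0, 1]
(up to reordering of blocks).

Per-block formulas:
  For a 2×2 Jordan block J_2(1): exp(t · J_2(1)) = e^(1t)·(I + t·N), where N is the 2×2 nilpotent shift.
  For a 1×1 block at λ = 1: exp(t · [1]) = [e^(1t)].

After assembling e^{tJ} and conjugating by P, we get:

e^{tA} =
  [exp(t), 0, 0]
  [0, exp(t), 0]
  [0, t*exp(t), exp(t)]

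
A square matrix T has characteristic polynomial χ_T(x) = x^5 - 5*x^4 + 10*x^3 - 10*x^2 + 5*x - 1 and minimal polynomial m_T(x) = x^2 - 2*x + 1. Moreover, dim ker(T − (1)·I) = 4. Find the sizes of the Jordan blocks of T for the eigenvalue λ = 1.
Block sizes for λ = 1: [2, 1, 1, 1]

Step 1 — from the characteristic polynomial, algebraic multiplicity of λ = 1 is 5. From dim ker(T − (1)·I) = 4, there are exactly 4 Jordan blocks for λ = 1.
Step 2 — from the minimal polynomial, the factor (x − 1)^2 tells us the largest block for λ = 1 has size 2.
Step 3 — with total size 5, 4 blocks, and largest block 2, the block sizes (in nonincreasing order) are [2, 1, 1, 1].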